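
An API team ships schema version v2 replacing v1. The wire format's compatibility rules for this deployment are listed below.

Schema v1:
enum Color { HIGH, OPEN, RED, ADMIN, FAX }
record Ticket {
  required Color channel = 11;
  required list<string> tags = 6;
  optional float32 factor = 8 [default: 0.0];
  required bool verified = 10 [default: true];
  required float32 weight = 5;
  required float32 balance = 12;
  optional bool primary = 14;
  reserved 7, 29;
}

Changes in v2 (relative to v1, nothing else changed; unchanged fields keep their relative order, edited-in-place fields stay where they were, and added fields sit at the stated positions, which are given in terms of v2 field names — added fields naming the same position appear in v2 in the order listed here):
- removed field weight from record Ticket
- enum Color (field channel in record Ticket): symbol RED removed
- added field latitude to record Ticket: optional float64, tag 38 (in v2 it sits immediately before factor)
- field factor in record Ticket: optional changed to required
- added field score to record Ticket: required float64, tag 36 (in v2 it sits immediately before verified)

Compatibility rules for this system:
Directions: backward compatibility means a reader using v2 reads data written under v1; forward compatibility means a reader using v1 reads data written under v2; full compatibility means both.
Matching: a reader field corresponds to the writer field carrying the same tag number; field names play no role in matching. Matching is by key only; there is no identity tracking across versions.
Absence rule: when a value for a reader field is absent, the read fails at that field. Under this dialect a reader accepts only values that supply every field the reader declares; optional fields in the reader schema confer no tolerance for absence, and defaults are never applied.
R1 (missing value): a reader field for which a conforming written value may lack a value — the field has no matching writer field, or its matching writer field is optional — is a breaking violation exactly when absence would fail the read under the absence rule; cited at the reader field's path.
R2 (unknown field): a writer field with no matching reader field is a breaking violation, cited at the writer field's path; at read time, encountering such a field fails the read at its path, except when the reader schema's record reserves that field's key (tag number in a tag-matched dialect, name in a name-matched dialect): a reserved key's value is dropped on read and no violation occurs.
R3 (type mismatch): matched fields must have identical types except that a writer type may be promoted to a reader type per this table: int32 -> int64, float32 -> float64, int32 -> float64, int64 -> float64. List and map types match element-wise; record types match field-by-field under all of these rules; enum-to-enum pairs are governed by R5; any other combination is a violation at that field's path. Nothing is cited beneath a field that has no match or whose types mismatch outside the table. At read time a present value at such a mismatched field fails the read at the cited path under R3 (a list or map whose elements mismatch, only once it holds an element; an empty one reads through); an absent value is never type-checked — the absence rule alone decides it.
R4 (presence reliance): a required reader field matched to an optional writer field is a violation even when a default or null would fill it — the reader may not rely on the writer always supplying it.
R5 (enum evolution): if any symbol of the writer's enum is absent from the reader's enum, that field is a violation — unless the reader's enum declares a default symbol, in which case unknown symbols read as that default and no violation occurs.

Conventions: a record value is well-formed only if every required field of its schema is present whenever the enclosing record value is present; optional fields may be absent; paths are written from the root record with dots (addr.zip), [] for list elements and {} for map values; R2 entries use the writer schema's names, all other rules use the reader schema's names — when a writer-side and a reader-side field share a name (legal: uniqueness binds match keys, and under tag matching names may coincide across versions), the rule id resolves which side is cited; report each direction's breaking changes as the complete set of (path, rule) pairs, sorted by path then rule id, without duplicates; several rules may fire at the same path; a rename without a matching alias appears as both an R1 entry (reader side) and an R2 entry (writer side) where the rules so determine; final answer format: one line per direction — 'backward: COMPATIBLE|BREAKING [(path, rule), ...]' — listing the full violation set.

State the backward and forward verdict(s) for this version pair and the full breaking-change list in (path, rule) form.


the writer's type comes first in each Ticket pair
backward pass over Ticket, reader schema v2, writer schema v1:
  channel: paired with writer channel (Color -> Color; writer required)
  tags: paired with writer tags (list<string> -> list<string>; writer required)
  latitude has no writer counterpart
  factor: paired with writer factor (float32 -> float32; writer optional)
  score has no writer counterpart
  verified: paired with writer verified (bool -> bool; writer required)
  balance: paired with writer balance (float32 -> float32; writer required)
  primary: paired with writer primary (bool -> bool; writer optional)
  writer field weight has no reader counterpart
  violation R5 at channel
  violation R1 at factor
  violation R4 at factor
  violation R1 at latitude
  violation R1 at primary
  violation R1 at score
  violation R2 at weight
  => backward verdict for Ticket: BREAKING, 7 violation(s)
forward pass over Ticket, reader schema v1, writer schema v2:
  channel: paired with writer channel (Color -> Color; writer required)
  tags: paired with writer tags (list<string> -> list<string>; writer required)
  factor: paired with writer factor (float32 -> float32; writer required)
  verified: paired with writer verified (bool -> bool; writer required)
  weight has no writer counterpart
  balance: paired with writer balance (float32 -> float32; writer required)
  primary: paired with writer primary (bool -> bool; writer optional)
  writer field latitude has no reader counterpart
  writer field score has no reader counterpart
  violation R2 at latitude
  violation R1 at primary
  violation R2 at score
  violation R1 at weight
  => forward verdict for Ticket: BREAKING, 4 violation(s)

backward: BREAKING [(channel, R5), (factor, R1), (factor, R4), (latitude, R1), (primary, R1), (score, R1), (weight, R2)]; forward: BREAKING [(latitude, R2), (primary, R1), (score, R2), (weight, R1)]


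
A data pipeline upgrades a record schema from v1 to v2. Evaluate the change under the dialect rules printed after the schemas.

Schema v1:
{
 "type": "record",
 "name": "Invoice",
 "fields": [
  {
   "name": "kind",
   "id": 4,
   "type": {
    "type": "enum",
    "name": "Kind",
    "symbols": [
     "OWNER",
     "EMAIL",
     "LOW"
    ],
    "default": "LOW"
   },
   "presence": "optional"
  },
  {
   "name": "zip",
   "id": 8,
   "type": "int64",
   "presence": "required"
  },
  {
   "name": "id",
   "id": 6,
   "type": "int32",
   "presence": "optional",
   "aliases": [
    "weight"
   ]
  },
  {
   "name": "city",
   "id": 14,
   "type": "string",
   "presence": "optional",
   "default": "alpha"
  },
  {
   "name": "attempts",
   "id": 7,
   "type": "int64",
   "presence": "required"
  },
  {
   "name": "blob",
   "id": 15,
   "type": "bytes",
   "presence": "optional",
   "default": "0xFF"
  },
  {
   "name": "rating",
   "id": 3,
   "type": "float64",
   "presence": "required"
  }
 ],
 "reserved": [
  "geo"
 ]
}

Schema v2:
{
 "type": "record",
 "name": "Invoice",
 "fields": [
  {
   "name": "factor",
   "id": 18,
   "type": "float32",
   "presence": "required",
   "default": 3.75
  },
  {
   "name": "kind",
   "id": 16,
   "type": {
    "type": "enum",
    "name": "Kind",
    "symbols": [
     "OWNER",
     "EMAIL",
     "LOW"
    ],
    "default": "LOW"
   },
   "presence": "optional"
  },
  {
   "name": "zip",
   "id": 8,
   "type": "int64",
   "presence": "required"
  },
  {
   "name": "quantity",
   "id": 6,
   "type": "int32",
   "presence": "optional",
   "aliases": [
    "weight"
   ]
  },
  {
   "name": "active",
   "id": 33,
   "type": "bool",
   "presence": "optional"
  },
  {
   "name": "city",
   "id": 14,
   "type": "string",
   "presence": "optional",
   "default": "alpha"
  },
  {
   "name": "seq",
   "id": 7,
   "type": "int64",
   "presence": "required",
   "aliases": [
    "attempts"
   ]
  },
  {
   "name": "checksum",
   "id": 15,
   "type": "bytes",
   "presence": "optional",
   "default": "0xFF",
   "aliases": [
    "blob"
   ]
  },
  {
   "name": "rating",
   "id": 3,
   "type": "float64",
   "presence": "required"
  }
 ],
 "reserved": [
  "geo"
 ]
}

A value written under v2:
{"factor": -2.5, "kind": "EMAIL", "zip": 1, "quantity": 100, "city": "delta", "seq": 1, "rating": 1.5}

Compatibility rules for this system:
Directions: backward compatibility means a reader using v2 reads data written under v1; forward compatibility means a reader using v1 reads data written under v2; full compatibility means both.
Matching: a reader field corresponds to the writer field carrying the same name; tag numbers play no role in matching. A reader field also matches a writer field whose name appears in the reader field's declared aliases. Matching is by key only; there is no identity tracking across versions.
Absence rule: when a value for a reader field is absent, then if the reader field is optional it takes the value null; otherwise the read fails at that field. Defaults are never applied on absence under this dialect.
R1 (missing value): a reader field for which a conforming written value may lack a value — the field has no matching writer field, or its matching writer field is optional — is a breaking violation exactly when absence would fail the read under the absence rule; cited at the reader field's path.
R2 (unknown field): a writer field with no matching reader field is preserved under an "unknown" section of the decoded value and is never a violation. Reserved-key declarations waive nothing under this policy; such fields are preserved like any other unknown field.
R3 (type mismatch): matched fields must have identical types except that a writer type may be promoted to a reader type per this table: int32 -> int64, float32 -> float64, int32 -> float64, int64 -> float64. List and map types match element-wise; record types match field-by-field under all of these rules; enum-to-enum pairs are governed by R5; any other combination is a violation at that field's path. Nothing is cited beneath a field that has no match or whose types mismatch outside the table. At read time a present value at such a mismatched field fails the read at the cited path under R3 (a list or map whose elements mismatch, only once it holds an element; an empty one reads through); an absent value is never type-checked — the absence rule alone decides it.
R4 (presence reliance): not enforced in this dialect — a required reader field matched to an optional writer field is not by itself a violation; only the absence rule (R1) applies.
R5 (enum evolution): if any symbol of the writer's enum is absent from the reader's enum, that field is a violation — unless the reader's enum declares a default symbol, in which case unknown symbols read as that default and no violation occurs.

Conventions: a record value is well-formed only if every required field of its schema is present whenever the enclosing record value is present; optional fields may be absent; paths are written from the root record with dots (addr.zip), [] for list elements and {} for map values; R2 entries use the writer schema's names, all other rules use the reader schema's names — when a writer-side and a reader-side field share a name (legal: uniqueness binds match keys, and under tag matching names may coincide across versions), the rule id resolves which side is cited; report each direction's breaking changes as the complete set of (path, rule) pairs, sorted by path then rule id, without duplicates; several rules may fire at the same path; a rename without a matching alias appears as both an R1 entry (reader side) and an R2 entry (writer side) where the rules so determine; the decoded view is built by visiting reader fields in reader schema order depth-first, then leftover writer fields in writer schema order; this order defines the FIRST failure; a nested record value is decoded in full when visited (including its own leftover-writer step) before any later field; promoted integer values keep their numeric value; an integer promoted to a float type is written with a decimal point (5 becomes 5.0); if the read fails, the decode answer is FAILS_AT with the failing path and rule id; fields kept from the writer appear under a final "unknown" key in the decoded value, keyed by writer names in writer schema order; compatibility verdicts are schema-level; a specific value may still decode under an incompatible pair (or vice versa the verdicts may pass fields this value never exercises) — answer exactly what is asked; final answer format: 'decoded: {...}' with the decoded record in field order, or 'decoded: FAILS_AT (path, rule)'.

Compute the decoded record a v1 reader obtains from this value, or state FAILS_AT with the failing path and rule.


decoded: FAILS_AT (attempts, R1)

each type pair in Invoice: writer, then reader
decode (reader v1):
  kind := "EMAIL"
  zip := 1
  id := null (missing; optional => null)
  city := "delta"
  read fails at attempts under R1 (no fill)
  => FAILS_AT (attempts, R1)
ruling out the remaining Invoice differences:
  added field factor to record Invoice: required float32, tag 18, default 3.75 (in v2 it sits immediately before kind) -> shifts the Invoice verdicts, not this decode
  renamed field blob to checksum in record Invoice (alias blob declared on the renamed field) -> inert under this dialect — no rule fires on Invoice and the result does not move
  added field active to record Invoice: optional bool, tag 33 (in v2 it sits immediately before city) -> inert under this dialect — no rule fires on Invoice and the result does not move
  renamed field id to quantity in record Invoice -> inert under this dialect — no rule fires on Invoice and the result does not move
  field kind in record Invoice: tag 4 changed to 16 -> inert under this dialect — no rule fires on Invoice and the result does not move


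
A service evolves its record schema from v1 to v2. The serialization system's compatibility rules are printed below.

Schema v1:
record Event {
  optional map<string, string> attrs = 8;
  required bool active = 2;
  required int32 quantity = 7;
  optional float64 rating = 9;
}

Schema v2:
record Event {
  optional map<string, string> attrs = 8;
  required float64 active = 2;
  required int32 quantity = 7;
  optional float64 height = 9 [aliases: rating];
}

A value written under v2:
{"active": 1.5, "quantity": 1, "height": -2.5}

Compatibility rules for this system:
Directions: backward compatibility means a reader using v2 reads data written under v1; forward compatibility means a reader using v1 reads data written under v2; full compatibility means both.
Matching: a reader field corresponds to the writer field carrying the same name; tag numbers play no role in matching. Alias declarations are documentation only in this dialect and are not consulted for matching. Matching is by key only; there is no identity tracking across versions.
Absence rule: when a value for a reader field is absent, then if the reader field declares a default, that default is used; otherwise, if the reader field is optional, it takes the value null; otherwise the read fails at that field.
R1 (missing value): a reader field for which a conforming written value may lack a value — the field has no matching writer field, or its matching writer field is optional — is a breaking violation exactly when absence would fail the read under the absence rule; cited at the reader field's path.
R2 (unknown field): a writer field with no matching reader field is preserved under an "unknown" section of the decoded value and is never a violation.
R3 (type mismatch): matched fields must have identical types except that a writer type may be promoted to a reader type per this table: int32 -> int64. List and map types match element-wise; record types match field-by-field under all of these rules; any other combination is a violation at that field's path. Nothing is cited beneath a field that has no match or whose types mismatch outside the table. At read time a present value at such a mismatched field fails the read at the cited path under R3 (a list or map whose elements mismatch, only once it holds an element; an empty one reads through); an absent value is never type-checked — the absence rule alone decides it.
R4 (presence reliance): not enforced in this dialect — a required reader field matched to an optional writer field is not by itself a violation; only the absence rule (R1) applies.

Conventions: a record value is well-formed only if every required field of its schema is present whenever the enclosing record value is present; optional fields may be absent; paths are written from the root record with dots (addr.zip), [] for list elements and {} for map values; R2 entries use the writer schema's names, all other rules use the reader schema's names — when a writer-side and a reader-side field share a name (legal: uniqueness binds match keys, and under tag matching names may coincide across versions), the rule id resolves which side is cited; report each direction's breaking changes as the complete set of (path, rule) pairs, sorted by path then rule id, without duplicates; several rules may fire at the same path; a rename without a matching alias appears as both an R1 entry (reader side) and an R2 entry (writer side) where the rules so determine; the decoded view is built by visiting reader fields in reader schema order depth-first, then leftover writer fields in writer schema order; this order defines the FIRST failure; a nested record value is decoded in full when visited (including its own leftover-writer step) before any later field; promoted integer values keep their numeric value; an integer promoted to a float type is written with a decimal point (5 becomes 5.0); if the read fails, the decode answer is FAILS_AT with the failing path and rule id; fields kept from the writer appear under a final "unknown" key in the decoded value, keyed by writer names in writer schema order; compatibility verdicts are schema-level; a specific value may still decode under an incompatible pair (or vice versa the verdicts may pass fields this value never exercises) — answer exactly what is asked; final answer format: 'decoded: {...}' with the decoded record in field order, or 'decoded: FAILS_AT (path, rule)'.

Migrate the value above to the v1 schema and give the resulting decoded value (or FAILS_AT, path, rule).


decoded: FAILS_AT (active, R3)

in Event below, arrows point writer -> reader
decode walk for Event under reader schema v1:
  attrs := null (absent, optional -> null)
  read fails at active under R3
  => FAILS_AT (active, R3)
ruling out the remaining Event differences:
  renamed field rating to height in record Event (alias rating declared on the renamed field) -> fires no rule on Event under this dialect and leaves the result unchanged


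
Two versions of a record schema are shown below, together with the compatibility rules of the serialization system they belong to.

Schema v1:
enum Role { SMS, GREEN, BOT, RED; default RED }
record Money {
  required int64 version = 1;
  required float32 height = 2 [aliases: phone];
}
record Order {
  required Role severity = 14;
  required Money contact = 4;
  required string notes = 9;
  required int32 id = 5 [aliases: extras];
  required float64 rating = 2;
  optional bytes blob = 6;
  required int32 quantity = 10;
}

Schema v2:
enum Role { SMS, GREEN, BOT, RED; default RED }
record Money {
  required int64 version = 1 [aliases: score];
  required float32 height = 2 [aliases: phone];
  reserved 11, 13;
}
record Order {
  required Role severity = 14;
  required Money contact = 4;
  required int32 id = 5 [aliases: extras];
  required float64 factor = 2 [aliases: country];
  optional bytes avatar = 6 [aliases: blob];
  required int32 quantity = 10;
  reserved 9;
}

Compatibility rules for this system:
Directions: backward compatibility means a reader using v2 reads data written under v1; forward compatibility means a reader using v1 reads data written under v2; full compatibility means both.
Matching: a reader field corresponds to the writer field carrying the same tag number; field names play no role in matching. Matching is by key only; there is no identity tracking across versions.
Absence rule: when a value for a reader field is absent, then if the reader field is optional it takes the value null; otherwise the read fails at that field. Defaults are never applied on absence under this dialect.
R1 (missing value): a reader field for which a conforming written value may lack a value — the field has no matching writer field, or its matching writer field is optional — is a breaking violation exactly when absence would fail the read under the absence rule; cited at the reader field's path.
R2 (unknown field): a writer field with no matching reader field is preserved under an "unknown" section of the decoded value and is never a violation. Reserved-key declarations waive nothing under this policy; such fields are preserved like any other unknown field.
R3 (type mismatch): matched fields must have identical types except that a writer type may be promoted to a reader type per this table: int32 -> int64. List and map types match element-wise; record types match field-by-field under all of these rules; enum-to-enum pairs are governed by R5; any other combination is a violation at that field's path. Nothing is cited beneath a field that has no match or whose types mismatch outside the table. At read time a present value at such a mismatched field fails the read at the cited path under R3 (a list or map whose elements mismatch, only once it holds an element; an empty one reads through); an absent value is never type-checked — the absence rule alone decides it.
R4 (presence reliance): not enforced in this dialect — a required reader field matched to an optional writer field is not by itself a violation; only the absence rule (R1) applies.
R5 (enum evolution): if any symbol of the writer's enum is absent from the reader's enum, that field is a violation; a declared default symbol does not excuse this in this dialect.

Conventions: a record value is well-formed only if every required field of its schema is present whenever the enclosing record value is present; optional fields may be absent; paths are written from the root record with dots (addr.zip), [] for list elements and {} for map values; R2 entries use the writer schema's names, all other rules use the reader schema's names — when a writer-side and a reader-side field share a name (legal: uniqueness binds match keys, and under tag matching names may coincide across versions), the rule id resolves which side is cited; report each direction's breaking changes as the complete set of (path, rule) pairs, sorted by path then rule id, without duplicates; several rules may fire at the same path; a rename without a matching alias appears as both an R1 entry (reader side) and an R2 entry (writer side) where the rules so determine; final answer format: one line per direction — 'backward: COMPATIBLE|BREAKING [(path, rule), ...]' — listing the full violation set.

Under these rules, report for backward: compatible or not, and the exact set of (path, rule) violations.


the writer's type comes first in each Order pair
backward on Order — v2 reading data written by v1:
  Role -> Role, writer required: severity aligns to severity
  Money -> Money, writer required: contact aligns to contact
  int32 -> int32, writer required: id aligns to id
  float64 -> float64, writer required: factor aligns to rating
  bytes -> bytes, writer optional: avatar aligns to blob
  int32 -> int32, writer required: quantity aligns to quantity
  writer field notes has no reader counterpart
  int64 -> int64, writer required: contact.version aligns to contact.version
  float32 -> float32, writer required: contact.height aligns to contact.height
  => no violations; backward on Order: COMPATIBLE
remaining Order differences; none change what is asked:
  renamed field rating to factor in record Order -> inert for the asked Order verdict: nothing fires
  renamed field blob to avatar in record Order (alias blob declared on the renamed field) -> inert for the asked Order verdict: nothing fires
  removed field notes from record Order (its key 9 joins the reserved list) -> matters only for Order's forward compatibility — outside the asked direction

backward: COMPATIBLE []


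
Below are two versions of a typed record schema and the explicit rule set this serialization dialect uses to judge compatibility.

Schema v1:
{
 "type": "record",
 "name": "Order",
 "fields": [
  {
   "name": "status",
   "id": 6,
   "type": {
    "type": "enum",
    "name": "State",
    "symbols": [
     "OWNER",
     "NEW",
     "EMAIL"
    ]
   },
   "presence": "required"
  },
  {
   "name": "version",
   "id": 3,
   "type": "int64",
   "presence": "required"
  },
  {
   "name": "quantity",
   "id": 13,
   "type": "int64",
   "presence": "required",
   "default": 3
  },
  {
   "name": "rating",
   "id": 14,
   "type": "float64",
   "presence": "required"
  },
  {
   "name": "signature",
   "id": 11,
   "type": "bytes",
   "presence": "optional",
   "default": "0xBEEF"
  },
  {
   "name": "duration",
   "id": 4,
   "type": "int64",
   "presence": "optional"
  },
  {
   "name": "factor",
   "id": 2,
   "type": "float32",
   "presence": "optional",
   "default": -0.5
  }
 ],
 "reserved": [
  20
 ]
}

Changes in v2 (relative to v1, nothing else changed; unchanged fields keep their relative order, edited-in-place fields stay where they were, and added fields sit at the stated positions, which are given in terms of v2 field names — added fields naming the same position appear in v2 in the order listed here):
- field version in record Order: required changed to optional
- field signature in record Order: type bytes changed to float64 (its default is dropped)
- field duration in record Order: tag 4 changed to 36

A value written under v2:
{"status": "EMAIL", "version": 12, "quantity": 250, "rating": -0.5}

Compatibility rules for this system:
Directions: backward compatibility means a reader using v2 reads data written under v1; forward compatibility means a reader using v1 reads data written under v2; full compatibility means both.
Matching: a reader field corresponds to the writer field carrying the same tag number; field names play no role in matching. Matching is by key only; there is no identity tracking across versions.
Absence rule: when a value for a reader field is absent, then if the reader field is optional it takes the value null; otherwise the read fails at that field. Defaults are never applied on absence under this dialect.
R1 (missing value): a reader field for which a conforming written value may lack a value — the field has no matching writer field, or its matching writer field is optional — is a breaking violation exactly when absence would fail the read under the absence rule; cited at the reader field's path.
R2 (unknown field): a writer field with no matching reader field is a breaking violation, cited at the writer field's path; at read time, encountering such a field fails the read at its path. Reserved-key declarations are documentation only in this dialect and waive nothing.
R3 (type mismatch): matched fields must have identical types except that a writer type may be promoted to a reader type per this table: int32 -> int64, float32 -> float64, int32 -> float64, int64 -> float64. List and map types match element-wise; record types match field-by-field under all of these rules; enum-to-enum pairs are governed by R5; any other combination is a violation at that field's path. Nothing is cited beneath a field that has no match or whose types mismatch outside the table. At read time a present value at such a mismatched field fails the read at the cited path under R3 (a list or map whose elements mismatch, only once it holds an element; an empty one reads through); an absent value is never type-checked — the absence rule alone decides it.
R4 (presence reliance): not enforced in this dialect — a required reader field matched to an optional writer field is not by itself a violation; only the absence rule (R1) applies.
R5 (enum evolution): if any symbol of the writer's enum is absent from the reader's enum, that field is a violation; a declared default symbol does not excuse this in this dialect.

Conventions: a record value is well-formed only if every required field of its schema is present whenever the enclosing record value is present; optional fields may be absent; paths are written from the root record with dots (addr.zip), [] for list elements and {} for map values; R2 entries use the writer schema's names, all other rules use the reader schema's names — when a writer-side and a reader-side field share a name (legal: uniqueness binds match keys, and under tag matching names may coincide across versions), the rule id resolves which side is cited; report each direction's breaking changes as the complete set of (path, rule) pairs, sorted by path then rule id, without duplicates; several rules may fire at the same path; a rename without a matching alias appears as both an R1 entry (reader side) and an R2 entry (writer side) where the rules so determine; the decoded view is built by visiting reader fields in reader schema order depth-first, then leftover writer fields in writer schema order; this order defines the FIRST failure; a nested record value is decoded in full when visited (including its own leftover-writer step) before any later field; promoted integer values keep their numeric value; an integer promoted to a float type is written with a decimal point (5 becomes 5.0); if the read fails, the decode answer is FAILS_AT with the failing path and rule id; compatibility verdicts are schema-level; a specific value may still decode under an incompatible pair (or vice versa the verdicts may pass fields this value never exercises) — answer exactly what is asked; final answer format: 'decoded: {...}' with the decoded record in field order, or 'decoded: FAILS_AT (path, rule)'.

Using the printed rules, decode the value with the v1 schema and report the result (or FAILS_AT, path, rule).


decoded: {"status": "EMAIL", "version": 12, "quantity": 250, "rating": -0.5, "signature": null, "duration": null, "factor": null}

in Order below, arrows point writer -> reader
migrating the Order value to v1:
  status := "EMAIL"
  version := 12
  quantity := 250
  rating := -0.5
  signature := null (not supplied -> null)
  duration := null (not supplied -> null)
  factor := null (not supplied -> null)
  => decoded: {"status": "EMAIL", "version": 12, "quantity": 250, "rating": -0.5, "signature": null, "duration": null, "factor": null}
the rest of the Order diff is inert for this question:
  field version in record Order: required changed to optional -> affects the rule determinations only; this particular Order value decodes identically
  field signature in record Order: type bytes changed to float64 (its default is dropped) -> affects the rule determinations only; this particular Order value decodes identically
  field duration in record Order: tag 4 changed to 36 -> affects the rule determinations only; this particular Order value decodes identically


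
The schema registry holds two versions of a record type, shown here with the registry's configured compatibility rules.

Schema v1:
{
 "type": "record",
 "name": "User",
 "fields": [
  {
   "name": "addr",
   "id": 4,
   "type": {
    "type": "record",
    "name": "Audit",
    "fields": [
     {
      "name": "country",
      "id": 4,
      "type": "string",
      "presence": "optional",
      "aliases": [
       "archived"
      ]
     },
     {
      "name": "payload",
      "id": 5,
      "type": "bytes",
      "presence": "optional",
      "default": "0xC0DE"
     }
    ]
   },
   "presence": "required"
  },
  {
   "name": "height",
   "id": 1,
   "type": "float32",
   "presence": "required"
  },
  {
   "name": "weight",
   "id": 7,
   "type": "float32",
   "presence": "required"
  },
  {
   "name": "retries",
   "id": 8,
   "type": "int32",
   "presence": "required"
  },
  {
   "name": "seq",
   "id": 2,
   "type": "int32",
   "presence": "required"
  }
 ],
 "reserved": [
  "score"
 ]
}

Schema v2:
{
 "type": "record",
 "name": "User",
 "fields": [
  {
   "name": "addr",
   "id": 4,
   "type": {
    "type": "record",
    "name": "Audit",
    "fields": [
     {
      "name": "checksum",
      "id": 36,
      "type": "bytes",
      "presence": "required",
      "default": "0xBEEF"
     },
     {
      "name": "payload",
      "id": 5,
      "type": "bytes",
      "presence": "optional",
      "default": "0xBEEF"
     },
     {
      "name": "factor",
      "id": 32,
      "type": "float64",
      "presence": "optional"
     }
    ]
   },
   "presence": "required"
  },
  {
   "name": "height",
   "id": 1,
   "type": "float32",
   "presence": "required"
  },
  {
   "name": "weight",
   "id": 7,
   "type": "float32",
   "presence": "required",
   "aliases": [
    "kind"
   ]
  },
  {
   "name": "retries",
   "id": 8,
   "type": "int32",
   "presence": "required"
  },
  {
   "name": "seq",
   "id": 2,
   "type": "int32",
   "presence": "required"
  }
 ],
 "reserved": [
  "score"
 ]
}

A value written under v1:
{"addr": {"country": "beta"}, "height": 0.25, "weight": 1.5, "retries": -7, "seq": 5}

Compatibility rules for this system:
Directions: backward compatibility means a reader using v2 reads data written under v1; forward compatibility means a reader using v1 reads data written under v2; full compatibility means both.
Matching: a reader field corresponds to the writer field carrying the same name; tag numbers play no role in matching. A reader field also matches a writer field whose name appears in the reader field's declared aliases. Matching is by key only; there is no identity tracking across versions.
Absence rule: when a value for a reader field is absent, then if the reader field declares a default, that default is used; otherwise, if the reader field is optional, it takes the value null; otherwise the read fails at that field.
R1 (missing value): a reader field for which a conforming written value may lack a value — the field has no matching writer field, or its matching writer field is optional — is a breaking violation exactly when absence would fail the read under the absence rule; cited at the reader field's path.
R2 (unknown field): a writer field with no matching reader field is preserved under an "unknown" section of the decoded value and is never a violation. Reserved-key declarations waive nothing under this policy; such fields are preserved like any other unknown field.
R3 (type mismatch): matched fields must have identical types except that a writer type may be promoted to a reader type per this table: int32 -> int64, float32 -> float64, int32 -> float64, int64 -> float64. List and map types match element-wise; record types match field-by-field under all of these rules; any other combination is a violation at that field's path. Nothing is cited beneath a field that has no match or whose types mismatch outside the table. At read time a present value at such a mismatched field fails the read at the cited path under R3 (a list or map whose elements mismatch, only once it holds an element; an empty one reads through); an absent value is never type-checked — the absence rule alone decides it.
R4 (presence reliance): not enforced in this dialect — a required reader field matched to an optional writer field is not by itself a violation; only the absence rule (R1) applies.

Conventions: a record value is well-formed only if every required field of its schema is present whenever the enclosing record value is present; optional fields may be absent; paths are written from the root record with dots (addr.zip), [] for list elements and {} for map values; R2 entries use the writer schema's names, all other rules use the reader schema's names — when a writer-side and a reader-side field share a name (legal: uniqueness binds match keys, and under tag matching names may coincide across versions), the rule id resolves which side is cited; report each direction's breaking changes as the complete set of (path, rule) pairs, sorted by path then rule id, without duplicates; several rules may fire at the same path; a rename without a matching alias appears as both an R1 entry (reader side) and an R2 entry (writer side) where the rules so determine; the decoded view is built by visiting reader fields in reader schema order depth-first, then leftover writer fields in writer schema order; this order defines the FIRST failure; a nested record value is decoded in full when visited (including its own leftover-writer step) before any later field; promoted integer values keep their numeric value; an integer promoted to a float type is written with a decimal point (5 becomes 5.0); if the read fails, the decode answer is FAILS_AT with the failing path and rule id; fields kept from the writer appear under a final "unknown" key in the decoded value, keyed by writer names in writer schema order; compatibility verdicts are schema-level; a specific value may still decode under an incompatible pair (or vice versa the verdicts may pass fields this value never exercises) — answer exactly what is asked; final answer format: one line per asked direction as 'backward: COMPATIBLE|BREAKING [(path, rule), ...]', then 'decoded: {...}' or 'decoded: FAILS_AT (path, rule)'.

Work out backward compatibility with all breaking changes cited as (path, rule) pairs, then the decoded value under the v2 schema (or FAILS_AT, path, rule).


arrows below run writer -> reader for User
backward pass over User, reader schema v2, writer schema v1:
  writer required, Audit -> Audit: reader addr maps from writer addr
  writer required, float32 -> float32: reader height maps from writer height
  writer required, float32 -> float32: reader weight maps from writer weight
  writer required, int32 -> int32: reader retries maps from writer retries
  writer required, int32 -> int32: reader seq maps from writer seq
  no writer field matches reader addr.checksum
  writer optional, bytes -> bytes: reader addr.payload maps from writer addr.payload
  no writer field matches reader addr.factor
  writer field addr.country has no reader counterpart
  => no violations; backward on User: COMPATIBLE
decode walk for User under reader schema v2:
  addr.checksum := 0xBEEF (absent -> default)
  addr.payload := 0xBEEF (absent -> default)
  addr.factor := null (absent, optional -> null)
  writer addr.country: kept under "unknown"
  height := 0.25
  weight := 1.5
  retries := -7
  seq := 5
  => decoded: {"addr": {"checksum": 0xBEEF, "payload": 0xBEEF, "factor": null, "unknown": {"country": "beta"}}, "height": 0.25, "weight": 1.5, "retries": -7, "seq": 5}

backward: COMPATIBLE []; decoded: {"addr": {"checksum": 0xBEEF, "payload": 0xBEEF, "factor": null, "unknown": {"country": "beta"}}, "height": 0.25, "weight": 1.5, "retries": -7, "seq": 5}


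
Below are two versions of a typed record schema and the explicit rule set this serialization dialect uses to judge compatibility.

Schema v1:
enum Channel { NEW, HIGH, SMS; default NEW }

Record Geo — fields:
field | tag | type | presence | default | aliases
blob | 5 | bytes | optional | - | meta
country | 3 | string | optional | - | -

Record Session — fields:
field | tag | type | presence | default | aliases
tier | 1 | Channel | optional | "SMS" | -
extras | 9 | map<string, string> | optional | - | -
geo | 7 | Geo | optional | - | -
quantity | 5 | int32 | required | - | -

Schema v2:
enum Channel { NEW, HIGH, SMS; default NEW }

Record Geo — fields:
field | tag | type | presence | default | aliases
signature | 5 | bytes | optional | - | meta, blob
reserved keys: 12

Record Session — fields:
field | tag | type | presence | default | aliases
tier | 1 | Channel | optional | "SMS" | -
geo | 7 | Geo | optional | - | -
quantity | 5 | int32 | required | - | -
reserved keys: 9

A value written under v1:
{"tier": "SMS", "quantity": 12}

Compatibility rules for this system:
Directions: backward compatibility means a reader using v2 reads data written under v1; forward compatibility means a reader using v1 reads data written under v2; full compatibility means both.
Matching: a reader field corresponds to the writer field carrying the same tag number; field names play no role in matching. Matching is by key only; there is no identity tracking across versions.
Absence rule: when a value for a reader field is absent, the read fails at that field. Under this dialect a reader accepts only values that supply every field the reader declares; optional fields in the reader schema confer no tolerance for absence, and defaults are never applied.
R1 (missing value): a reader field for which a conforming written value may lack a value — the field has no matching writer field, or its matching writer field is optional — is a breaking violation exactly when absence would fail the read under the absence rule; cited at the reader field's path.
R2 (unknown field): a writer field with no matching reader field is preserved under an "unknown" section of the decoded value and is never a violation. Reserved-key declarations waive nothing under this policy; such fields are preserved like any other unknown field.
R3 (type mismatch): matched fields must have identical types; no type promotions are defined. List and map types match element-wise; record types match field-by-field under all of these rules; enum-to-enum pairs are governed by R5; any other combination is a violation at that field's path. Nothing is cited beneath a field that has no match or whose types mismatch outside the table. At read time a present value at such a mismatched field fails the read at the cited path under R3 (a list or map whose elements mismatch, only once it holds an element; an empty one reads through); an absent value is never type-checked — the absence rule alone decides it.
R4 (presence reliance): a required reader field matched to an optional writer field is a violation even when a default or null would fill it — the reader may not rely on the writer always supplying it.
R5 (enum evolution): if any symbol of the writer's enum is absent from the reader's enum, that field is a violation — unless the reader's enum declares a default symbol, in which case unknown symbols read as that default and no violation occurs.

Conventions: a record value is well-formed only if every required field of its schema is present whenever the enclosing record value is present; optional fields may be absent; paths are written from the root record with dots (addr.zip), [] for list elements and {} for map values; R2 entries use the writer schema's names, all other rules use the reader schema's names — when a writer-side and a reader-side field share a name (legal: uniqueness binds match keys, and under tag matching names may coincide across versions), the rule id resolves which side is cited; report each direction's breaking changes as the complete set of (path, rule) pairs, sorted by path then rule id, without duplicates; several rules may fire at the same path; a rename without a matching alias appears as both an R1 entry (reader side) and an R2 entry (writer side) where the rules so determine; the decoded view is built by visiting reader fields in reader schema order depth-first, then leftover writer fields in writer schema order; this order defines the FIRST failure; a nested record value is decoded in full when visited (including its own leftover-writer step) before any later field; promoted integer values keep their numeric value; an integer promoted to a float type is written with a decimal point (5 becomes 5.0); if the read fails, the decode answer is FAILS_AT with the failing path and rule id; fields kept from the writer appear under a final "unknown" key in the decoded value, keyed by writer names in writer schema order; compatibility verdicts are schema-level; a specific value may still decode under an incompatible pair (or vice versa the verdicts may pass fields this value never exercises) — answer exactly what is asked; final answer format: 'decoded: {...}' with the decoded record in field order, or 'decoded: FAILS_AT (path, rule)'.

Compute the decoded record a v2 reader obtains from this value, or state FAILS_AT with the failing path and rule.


decoded: FAILS_AT (geo, R1)

in Session below, arrows point writer -> reader
migrating the Session value to v2:
  tier := "SMS"
  read fails at geo under R1 (no fill)
  => FAILS_AT (geo, R1)
the other Session changes do not affect what is asked:
  removed field country from record Geo -> changes Session's schema-level verdicts only — the decode of this value is the same
  renamed field blob to signature in record Geo (alias blob declared on the renamed field) -> changes Session's schema-level verdicts only — the decode of this value is the same
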